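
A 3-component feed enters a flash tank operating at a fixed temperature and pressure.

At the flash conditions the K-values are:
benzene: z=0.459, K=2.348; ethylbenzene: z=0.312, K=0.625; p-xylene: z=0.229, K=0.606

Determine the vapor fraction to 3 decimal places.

ψ = 0.797

Rachford–Rice: g(ψ) = Σ zᵢ(Kᵢ−1)/(1+ψ(Kᵢ−1)) = 0.
g(0) = ΣzᵢKᵢ − 1 = 0.412 and g(1) = 1 − Σzᵢ/Kᵢ = -0.073, so a root lies in (0, 1).
Iterate (Newton) starting at ψ = 0.5:
  ψ = 0.500: g = 0.1133, g' = -0.419 → ψ = 0.770
  ψ = 0.770: g = 0.0095, g' = -0.361 → ψ = 0.797
Converged at ψ = 0.797.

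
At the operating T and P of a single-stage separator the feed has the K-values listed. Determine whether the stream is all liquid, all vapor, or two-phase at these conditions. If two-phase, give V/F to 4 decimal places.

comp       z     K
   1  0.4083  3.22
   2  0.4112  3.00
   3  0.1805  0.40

all vapor

ΣzᵢKᵢ = 2.6205; Σzᵢ/Kᵢ = 0.7151.
Since Σzᵢ/Kᵢ < 1 the mixture is above its dew point — single vapor phase.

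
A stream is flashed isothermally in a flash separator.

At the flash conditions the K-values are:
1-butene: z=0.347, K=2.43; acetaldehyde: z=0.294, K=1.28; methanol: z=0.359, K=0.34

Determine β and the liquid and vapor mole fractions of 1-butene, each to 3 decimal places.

β = 0.513, x_1-butene = 0.200, y_1-butene = 0.486

Let β = V/F and solve Σ zᵢ(Kᵢ−1)/(1+β(Kᵢ−1)) = 0.
Check two-phase: ΣzᵢKᵢ = 1.342 > 1 and Σzᵢ/Kᵢ = 1.428 > 1, so g(0) = 0.342 > 0 and g(1) = -0.428 < 0.
Iterate (Newton) starting at β = 0.5:
  β = 0.500: g = 0.0079, g' = -0.607 → β = 0.513
Converged at β = 0.513.
Compositions from xᵢ = zᵢ/(1+β(Kᵢ−1)), yᵢ = Kᵢxᵢ:
  1-butene: x = 0.200, y = 0.486
  acetaldehyde: x = 0.257, y = 0.329
  methanol: x = 0.543, y = 0.185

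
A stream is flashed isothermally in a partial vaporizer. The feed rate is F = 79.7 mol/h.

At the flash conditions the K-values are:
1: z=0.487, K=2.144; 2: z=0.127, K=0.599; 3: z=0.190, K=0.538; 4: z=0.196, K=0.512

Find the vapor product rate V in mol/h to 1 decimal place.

Material balance + equilibrium reduce to Σ zᵢ(Kᵢ−1)/(1+β(Kᵢ−1)) = 0.
Feasibility: ΣzᵢKᵢ = 1.323, Σzᵢ/Kᵢ = 1.175 — both > 1, two phases present.
Newton–Raphson from β = 0.5:
  β = 0.500: g = 0.0500, g' = -0.440 → β = 0.614
  β = 0.614: g = 0.0007, g' = -0.430 → β = 0.615
Converged at β = 0.615.
Then V = β·F = 0.6154·79.7 = 49.0 mol/h and L = F − V = 30.7 mol/h.

V = 49.0 mol/h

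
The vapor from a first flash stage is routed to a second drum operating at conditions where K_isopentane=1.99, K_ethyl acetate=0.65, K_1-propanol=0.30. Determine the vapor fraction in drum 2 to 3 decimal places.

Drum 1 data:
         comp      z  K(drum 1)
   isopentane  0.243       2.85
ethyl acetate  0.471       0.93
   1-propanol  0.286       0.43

V/F (drum 2) = 0.236

Drum 1:
Iterate (Newton) starting at ψ₁ = 0.5:
  ψ₁ = 0.500: g = -0.0286, g' = -0.409 → ψ₁ = 0.430
  ψ₁ = 0.430: g = 0.0005, g' = -0.424 → ψ₁ = 0.431
Converged at ψ₁ = 0.431.
Drum-1 compositions:
  isopentane: x = 0.135, y = 0.385
  ethyl acetate: x = 0.486, y = 0.452
  1-propanol: x = 0.379, y = 0.163
Drum-2 feed = drum-1 vapor: z₂ = (0.3853, 0.4517, 0.1630).
Drum 2:
Let ψ₂ = V/F and solve Σ zᵢ(Kᵢ−1)/(1+ψ₂(Kᵢ−1)) = 0.
Check two-phase: ΣzᵢKᵢ = 1.109 > 1 and Σzᵢ/Kᵢ = 1.432 > 1, so g(0) = 0.109 > 0 and g(1) = -0.432 < 0.
Iterate (Newton) starting at ψ₂ = 0.4:
  ψ₂ = 0.400: g = -0.0691, g' = -0.423 → ψ₂ = 0.237
  ψ₂ = 0.237: g = -0.0001, g' = -0.428 → ψ₂ = 0.236
Converged at ψ₂ = 0.236.
  isopentane: x = 0.312, y = 0.621
  ethyl acetate: x = 0.492, y = 0.320
  1-propanol: x = 0.195, y = 0.059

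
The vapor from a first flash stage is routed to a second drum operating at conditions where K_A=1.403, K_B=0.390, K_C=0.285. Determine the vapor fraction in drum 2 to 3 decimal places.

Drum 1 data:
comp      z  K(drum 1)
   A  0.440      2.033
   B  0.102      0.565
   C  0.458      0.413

Drum 1:
Iterate (Newton) starting at ψ₁ = 0.37:
  ψ₁ = 0.370: g = -0.0675, g' = -0.531 → ψ₁ = 0.243
Converged at ψ₁ = 0.243.
Drum-1 compositions:
  A: x = 0.352, y = 0.715
  B: x = 0.114, y = 0.064
  C: x = 0.534, y = 0.221
Drum-2 feed = drum-1 vapor: z₂ = (0.7149, 0.0644, 0.2207).
Drum 2:
Rachford–Rice: g(ψ₂) = Σ zᵢ(Kᵢ−1)/(1+ψ₂(Kᵢ−1)) = 0.
Check two-phase: ΣzᵢKᵢ = 1.091 > 1 and Σzᵢ/Kᵢ = 1.449 > 1, so g(0) = 0.091 > 0 and g(1) = -0.449 < 0.
Iterate (Newton) starting at ψ₂ = 0.5:
  ψ₂ = 0.500: g = -0.0623, g' = -0.403 → ψ₂ = 0.345
  ψ₂ = 0.345: g = -0.0064, g' = -0.327 → ψ₂ = 0.326
Converged at ψ₂ = 0.326.
  A: x = 0.632, y = 0.887
  B: x = 0.080, y = 0.031
  C: x = 0.288, y = 0.082

V/F (drum 2) = 0.326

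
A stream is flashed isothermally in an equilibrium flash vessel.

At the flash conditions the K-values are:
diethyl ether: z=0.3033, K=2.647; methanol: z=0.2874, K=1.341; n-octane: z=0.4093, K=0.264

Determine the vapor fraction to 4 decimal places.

Let ψ = V/F and solve Σ zᵢ(Kᵢ−1)/(1+ψ(Kᵢ−1)) = 0.
Check two-phase: ΣzᵢKᵢ = 1.2963 > 1 and Σzᵢ/Kᵢ = 1.8793 > 1, so g(0) = 0.2963 > 0 and g(1) = -0.8793 < 0.
Newton–Raphson from ψ = 0.5:
  ψ = 0.5000: g = -0.11898, g' = -0.8269 → ψ = 0.3561
  ψ = 0.3561: g = -0.00599, g' = -0.7606 → ψ = 0.3482
Converged at ψ = 0.3482.

ψ = 0.3482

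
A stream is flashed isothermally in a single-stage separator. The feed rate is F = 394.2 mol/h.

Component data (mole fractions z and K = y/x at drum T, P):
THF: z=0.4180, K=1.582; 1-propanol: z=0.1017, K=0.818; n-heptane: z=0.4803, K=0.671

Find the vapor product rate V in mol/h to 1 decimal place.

Let ψ = V/F and solve Σ zᵢ(Kᵢ−1)/(1+ψ(Kᵢ−1)) = 0.
Feasibility: ΣzᵢKᵢ = 1.0667, Σzᵢ/Kᵢ = 1.1043 — both > 1, two phases present.
Iterate (Newton) starting at ψ = 0.57:
  ψ = 0.5700: g = -0.03247, g' = -0.1628 → ψ = 0.3705
  ψ = 0.3705: g = 0.00031, g' = -0.1671 → ψ = 0.3724
Converged at ψ = 0.3724.
Then V = ψ·F = 0.3724·394.2 = 146.8 mol/h and L = F − V = 247.4 mol/h.

V = 146.8 mol/h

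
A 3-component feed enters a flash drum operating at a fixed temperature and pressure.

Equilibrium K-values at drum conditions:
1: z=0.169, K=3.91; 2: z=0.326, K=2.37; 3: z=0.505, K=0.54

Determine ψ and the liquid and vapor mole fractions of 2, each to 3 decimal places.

Newton–Raphson from ψ = 0.5:
  ψ = 0.500: g = 0.1637, g' = -0.633 → ψ = 0.759
  ψ = 0.759: g = 0.0156, g' = -0.538 → ψ = 0.787
Converged at ψ = 0.787.
Compositions from xᵢ = zᵢ/(1+ψ(Kᵢ−1)), yᵢ = Kᵢxᵢ:
  1: x = 0.051, y = 0.201
  2: x = 0.157, y = 0.372
  3: x = 0.792, y = 0.428

ψ = 0.787, x_2 = 0.157, y_2 = 0.372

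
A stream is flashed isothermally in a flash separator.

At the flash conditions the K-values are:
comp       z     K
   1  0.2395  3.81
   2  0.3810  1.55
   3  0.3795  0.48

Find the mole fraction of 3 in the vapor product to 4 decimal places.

Material balance + equilibrium reduce to Σ zᵢ(Kᵢ−1)/(1+ψ(Kᵢ−1)) = 0.
g(0) = ΣzᵢKᵢ − 1 = 0.6852 and g(1) = 1 − Σzᵢ/Kᵢ = -0.0993, so a root lies in (0, 1).
Newton–Raphson from ψ = 0.5:
  ψ = 0.5000: g = 0.17751, g' = -0.5852 → ψ = 0.8033
  ψ = 0.8033: g = 0.01304, g' = -0.5363 → ψ = 0.8276
  ψ = 0.8276: g = -0.00006, g' = -0.5417 → ψ = 0.8275
Converged at ψ = 0.8275.
Compositions from xᵢ = zᵢ/(1+ψ(Kᵢ−1)), yᵢ = Kᵢxᵢ:
  1: x = 0.0720, y = 0.2744
  2: x = 0.2618, y = 0.4058
  3: x = 0.6661, y = 0.3197

y_3 = 0.3197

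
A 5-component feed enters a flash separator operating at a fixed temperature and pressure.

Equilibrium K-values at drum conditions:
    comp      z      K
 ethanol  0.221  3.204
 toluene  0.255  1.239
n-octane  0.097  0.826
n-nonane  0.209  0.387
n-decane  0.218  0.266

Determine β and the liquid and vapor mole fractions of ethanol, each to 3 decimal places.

Iterate (Newton) starting at β = 0.42:
  β = 0.420: g = -0.1137, g' = -0.693 → β = 0.256
  β = 0.256: g = 0.0023, g' = -0.744 → β = 0.259
Converged at β = 0.259.
Compositions from xᵢ = zᵢ/(1+β(Kᵢ−1)), yᵢ = Kᵢxᵢ:
  ethanol: x = 0.141, y = 0.451
  toluene: x = 0.240, y = 0.298
  n-octane: x = 0.102, y = 0.084
  n-nonane: x = 0.248, y = 0.096
  n-decane: x = 0.269, y = 0.072

β = 0.259, x_ethanol = 0.141, y_ethanol = 0.451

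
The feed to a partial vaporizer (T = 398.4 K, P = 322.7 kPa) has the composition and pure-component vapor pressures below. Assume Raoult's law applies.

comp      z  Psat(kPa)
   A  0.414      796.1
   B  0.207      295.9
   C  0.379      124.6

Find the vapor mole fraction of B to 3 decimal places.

Raoult's law: Kᵢ = Pᵢˢᵃᵗ/P = Pᵢˢᵃᵗ/322.7.
  K_A = 796.1/322.7 = 2.46700, K_B = 295.9/322.7 = 0.91695, K_C = 124.6/322.7 = 0.38612
Material balance + equilibrium reduce to Σ zᵢ(Kᵢ−1)/(1+ψ(Kᵢ−1)) = 0.
Check two-phase: ΣzᵢKᵢ = 1.357 > 1 and Σzᵢ/Kᵢ = 1.375 > 1, so g(0) = 0.357 > 0 and g(1) = -0.375 < 0.
Newton–Raphson from ψ = 0.5:
  ψ = 0.500: g = -0.0033, g' = -0.595 → ψ = 0.494
Converged at ψ = 0.494.
Compositions from xᵢ = zᵢ/(1+ψ(Kᵢ−1)), yᵢ = Kᵢxᵢ:
  A: x = 0.240, y = 0.592
  B: x = 0.216, y = 0.198
  C: x = 0.544, y = 0.210

y_B = 0.198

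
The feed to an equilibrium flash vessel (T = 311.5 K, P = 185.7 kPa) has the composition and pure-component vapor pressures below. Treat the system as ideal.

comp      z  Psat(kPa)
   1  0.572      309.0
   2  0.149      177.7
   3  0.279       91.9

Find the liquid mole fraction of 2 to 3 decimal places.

Raoult's law: Kᵢ = Pᵢˢᵃᵗ/P = Pᵢˢᵃᵗ/185.7.
  K_1 = 309.0/185.7 = 1.66397, K_2 = 177.7/185.7 = 0.95692, K_3 = 91.9/185.7 = 0.49488
Iterate (Newton) starting at ψ = 0.41:
  ψ = 0.410: g = 0.1143, g' = -0.269 → ψ = 0.834
  ψ = 0.834: g = -0.0058, g' = -0.317 → ψ = 0.816
Converged at ψ = 0.816.
Compositions from xᵢ = zᵢ/(1+ψ(Kᵢ−1)), yᵢ = Kᵢxᵢ:
  1: x = 0.371, y = 0.617
  2: x = 0.154, y = 0.148
  3: x = 0.475, y = 0.235

x_2 = 0.154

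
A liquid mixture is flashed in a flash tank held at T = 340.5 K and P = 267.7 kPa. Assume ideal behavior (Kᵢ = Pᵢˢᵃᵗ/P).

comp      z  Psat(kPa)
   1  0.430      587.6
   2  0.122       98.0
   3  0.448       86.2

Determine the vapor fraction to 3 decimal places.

Raoult's law: Kᵢ = Pᵢˢᵃᵗ/P = Pᵢˢᵃᵗ/267.7.
  K_1 = 587.6/267.7 = 2.19499, K_2 = 98.0/267.7 = 0.36608, K_3 = 86.2/267.7 = 0.32200
Material balance + equilibrium reduce to Σ zᵢ(Kᵢ−1)/(1+ψ(Kᵢ−1)) = 0.
g(0) = ΣzᵢKᵢ − 1 = 0.133 and g(1) = 1 − Σzᵢ/Kᵢ = -0.920, so a root lies in (0, 1).
Newton–Raphson from ψ = 0.47:
  ψ = 0.470: g = -0.2269, g' = -0.795 → ψ = 0.185
  ψ = 0.185: g = -0.0137, g' = -0.744 → ψ = 0.166
Converged at ψ = 0.166.

ψ = 0.166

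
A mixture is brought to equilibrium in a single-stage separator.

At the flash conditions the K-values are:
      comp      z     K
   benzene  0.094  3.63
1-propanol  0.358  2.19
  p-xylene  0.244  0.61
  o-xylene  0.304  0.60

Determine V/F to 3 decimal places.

V/F = 0.750

Rachford–Rice: g(V/F) = Σ zᵢ(Kᵢ−1)/(1+V/F(Kᵢ−1)) = 0.
Check two-phase: ΣzᵢKᵢ = 1.456 > 1 and Σzᵢ/Kᵢ = 1.096 > 1, so g(0) = 0.456 > 0 and g(1) = -0.096 < 0.
Newton–Raphson from V/F = 0.38:
  V/F = 0.380: g = 0.1619, g' = -0.522 → V/F = 0.690
  V/F = 0.690: g = 0.0235, g' = -0.397 → V/F = 0.749
  V/F = 0.749: g = 0.0003, g' = -0.389 → V/F = 0.750
Converged at V/F = 0.750.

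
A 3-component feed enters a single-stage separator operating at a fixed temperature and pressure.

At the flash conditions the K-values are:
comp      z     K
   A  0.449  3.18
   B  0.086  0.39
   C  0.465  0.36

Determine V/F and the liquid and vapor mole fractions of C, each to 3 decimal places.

Newton–Raphson from V/F = 0.64:
  V/F = 0.640: g = -0.1815, g' = -1.004 → V/F = 0.459
  V/F = 0.459: g = -0.0053, g' = -0.977 → V/F = 0.454
Converged at V/F = 0.454.
Compositions from xᵢ = zᵢ/(1+V/F(Kᵢ−1)), yᵢ = Kᵢxᵢ:
  A: x = 0.226, y = 0.718
  B: x = 0.119, y = 0.046
  C: x = 0.655, y = 0.236

V/F = 0.454, x_C = 0.655, y_C = 0.236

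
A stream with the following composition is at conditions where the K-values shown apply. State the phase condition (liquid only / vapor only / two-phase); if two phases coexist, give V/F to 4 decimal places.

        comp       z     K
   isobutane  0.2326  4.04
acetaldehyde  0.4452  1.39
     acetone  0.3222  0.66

vapor only

ΣzᵢKᵢ = 1.7712; Σzᵢ/Kᵢ = 0.8660.
Since Σzᵢ/Kᵢ < 1 the mixture is above its dew point — single vapor phase.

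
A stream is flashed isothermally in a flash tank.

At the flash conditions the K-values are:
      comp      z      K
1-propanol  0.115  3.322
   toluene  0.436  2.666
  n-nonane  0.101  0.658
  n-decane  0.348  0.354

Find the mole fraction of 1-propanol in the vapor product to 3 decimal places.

y_1-propanol = 0.148

Newton iteration, V/F⁰ = 0.5:
  V/F = 0.500: g = 0.1461, g' = -0.827 → V/F = 0.677
  V/F = 0.677: g = 0.0010, g' = -0.840 → V/F = 0.678
Converged at V/F = 0.678.
Compositions from xᵢ = zᵢ/(1+V/F(Kᵢ−1)), yᵢ = Kᵢxᵢ:
  1-propanol: x = 0.045, y = 0.148
  toluene: x = 0.205, y = 0.546
  n-nonane: x = 0.131, y = 0.087
  n-decane: x = 0.619, y = 0.219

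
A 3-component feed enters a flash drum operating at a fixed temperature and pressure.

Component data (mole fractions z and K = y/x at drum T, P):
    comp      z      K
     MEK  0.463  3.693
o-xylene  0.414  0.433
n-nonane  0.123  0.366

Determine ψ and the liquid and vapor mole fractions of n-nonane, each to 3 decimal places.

ψ = 0.595, x_n-nonane = 0.197, y_n-nonane = 0.072

Material balance + equilibrium reduce to Σ zᵢ(Kᵢ−1)/(1+ψ(Kᵢ−1)) = 0.
g(0) = ΣzᵢKᵢ − 1 = 0.934 and g(1) = 1 − Σzᵢ/Kᵢ = -0.418, so a root lies in (0, 1).
Newton iteration, ψ⁰ = 0.44:
  ψ = 0.440: g = 0.1497, g' = -1.035 → ψ = 0.585
  ψ = 0.585: g = 0.0092, g' = -0.929 → ψ = 0.595
Converged at ψ = 0.595.
Compositions from xᵢ = zᵢ/(1+ψ(Kᵢ−1)), yᵢ = Kᵢxᵢ:
  MEK: x = 0.178, y = 0.657
  o-xylene: x = 0.625, y = 0.270
  n-nonane: x = 0.197, y = 0.072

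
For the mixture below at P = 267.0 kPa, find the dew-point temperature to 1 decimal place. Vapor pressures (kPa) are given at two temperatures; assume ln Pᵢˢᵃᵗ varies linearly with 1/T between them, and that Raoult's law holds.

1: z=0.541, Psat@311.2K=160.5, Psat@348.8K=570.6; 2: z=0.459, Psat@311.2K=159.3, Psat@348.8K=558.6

Dew-point temperature: Σzᵢ·P/Pᵢˢᵃᵗ(T) = 1. Interpolate ln Pᵢˢᵃᵗ = aᵢ + bᵢ/T.
  T = 311.2 K: ΣzᵢP/Pᵢˢᵃᵗ = 1.6693
  T = 348.8 K: ΣzᵢP/Pᵢˢᵃᵗ = 0.4725
  T = 330.0 K: ΣzᵢP/Pᵢˢᵃᵗ = 0.8568
  T = 320.6 K: ΣzᵢP/Pᵢˢᵃᵗ = 1.1843
  T = 325.3 K: ΣzᵢP/Pᵢˢᵃᵗ = 1.0050
  T = 327.6 K: ΣzᵢP/Pᵢˢᵃᵗ = 0.9290
  T = 326.5 K: ΣzᵢP/Pᵢˢᵃᵗ = 0.9644
Interpolating between 325.3 K and 326.5 K gives T ≈ 325.4 K.

T = 325.4 K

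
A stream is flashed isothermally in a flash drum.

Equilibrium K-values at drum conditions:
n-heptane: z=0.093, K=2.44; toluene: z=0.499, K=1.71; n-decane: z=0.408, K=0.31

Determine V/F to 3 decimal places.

V/F = 0.353

Rachford–Rice: g(V/F) = Σ zᵢ(Kᵢ−1)/(1+V/F(Kᵢ−1)) = 0.
Feasibility: ΣzᵢKᵢ = 1.207, Σzᵢ/Kᵢ = 1.646 — both > 1, two phases present.
Newton iteration, V/F⁰ = 0.5:
  V/F = 0.500: g = -0.0905, g' = -0.655 → V/F = 0.362
  V/F = 0.362: g = -0.0053, g' = -0.588 → V/F = 0.353
Converged at V/F = 0.353.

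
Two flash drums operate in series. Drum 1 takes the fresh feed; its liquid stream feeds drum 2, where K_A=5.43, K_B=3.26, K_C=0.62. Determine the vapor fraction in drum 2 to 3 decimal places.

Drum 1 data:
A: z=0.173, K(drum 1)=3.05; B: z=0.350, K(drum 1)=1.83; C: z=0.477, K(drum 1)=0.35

Drum 1:
Let ψ₁ = V/F and solve Σ zᵢ(Kᵢ−1)/(1+ψ₁(Kᵢ−1)) = 0.
g(0) = ΣzᵢKᵢ − 1 = 0.335 and g(1) = 1 − Σzᵢ/Kᵢ = -0.611, so a root lies in (0, 1).
Iterate (Newton) starting at ψ₁ = 0.69:
  ψ₁ = 0.690: g = -0.2306, g' = -0.885 → ψ₁ = 0.429
  ψ₁ = 0.429: g = -0.0273, g' = -0.724 → ψ₁ = 0.392
Converged at ψ₁ = 0.392.
Drum-1 compositions:
  A: x = 0.096, y = 0.293
  B: x = 0.264, y = 0.483
  C: x = 0.640, y = 0.224
Drum-2 feed = drum-1 liquid: z₂ = (0.0960, 0.2641, 0.6399).
Drum 2:
Let ψ₂ = V/F and solve Σ zᵢ(Kᵢ−1)/(1+ψ₂(Kᵢ−1)) = 0.
Feasibility: ΣzᵢKᵢ = 1.779, Σzᵢ/Kᵢ = 1.131 — both > 1, two phases present.
Newton iteration, ψ₂⁰ = 0.5:
  ψ₂ = 0.500: g = 0.1123, g' = -0.620 → ψ₂ = 0.681
  ψ₂ = 0.681: g = 0.0129, g' = -0.494 → ψ₂ = 0.707
Converged at ψ₂ = 0.707.
  A: x = 0.023, y = 0.126
  B: x = 0.102, y = 0.331
  C: x = 0.875, y = 0.543

V/F (drum 2) = 0.707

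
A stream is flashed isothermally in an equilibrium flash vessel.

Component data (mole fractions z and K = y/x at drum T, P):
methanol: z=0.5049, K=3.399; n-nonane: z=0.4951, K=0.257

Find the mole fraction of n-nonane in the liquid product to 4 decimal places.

x_n-nonane = 0.7635

Material balance + equilibrium reduce to Σ zᵢ(Kᵢ−1)/(1+V/F(Kᵢ−1)) = 0.
Check two-phase: ΣzᵢKᵢ = 1.8434 > 1 and Σzᵢ/Kᵢ = 2.0750 > 1, so g(0) = 0.8434 > 0 and g(1) = -1.0750 < 0.
Iterate (Newton) starting at V/F = 0.5:
  V/F = 0.5000: g = -0.03460, g' = -1.2926 → V/F = 0.4732
Converged at V/F = 0.4732.
Compositions from xᵢ = zᵢ/(1+V/F(Kᵢ−1)), yᵢ = Kᵢxᵢ:
  methanol: x = 0.2365, y = 0.8038
  n-nonane: x = 0.7635, y = 0.1962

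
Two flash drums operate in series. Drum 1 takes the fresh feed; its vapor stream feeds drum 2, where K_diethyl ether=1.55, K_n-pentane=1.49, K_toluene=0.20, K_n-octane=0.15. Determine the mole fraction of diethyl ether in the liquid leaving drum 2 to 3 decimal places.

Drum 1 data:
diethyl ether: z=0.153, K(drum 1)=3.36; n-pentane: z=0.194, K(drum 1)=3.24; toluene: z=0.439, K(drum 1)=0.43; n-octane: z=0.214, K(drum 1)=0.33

Drum 1:
Let ψ₁ = V/F and solve Σ zᵢ(Kᵢ−1)/(1+ψ₁(Kᵢ−1)) = 0.
g(0) = ΣzᵢKᵢ − 1 = 0.402 and g(1) = 1 − Σzᵢ/Kᵢ = -0.775, so a root lies in (0, 1).
Newton iteration, ψ₁⁰ = 0.5:
  ψ₁ = 0.500: g = -0.1950, g' = -0.892 → ψ₁ = 0.281
  ψ₁ = 0.281: g = 0.0087, g' = -1.022 → ψ₁ = 0.290
Converged at ψ₁ = 0.290.
Drum-1 compositions:
  diethyl ether: x = 0.091, y = 0.305
  n-pentane: x = 0.118, y = 0.381
  toluene: x = 0.526, y = 0.226
  n-octane: x = 0.266, y = 0.088
Drum-2 feed = drum-1 vapor: z₂ = (0.3052, 0.3810, 0.2262, 0.0877).
Drum 2:
Material balance + equilibrium reduce to Σ zᵢ(Kᵢ−1)/(1+ψ₂(Kᵢ−1)) = 0.
Check two-phase: ΣzᵢKᵢ = 1.099 > 1 and Σzᵢ/Kᵢ = 2.168 > 1, so g(0) = 0.099 > 0 and g(1) = -1.168 < 0.
Newton iteration, ψ₂⁰ = 0.54:
  ψ₂ = 0.540: g = -0.1792, g' = -0.777 → ψ₂ = 0.309
  ψ₂ = 0.309: g = -0.0360, g' = -0.509 → ψ₂ = 0.239
  ψ₂ = 0.239: g = -0.0016, g' = -0.466 → ψ₂ = 0.235
Converged at ψ₂ = 0.235.
  diethyl ether: x = 0.270, y = 0.419
  n-pentane: x = 0.342, y = 0.509
  toluene: x = 0.279, y = 0.056
  n-octane: x = 0.110, y = 0.016

x_diethyl ether (drum 2) = 0.270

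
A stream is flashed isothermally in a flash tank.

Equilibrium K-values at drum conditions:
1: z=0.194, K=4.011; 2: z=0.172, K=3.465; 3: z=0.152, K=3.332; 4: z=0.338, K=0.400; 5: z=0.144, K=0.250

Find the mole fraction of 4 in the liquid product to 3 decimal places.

x_4 = 0.534

Rachford–Rice: g(ψ) = Σ zᵢ(Kᵢ−1)/(1+ψ(Kᵢ−1)) = 0.
Check two-phase: ΣzᵢKᵢ = 2.052 > 1 and Σzᵢ/Kᵢ = 1.565 > 1, so g(0) = 1.052 > 0 and g(1) = -0.565 < 0.
Newton iteration, ψ⁰ = 0.5:
  ψ = 0.500: g = 0.1242, g' = -1.122 → ψ = 0.611
  ψ = 0.611: g = 0.0018, g' = -1.104 → ψ = 0.612
Converged at ψ = 0.612.
Compositions from xᵢ = zᵢ/(1+ψ(Kᵢ−1)), yᵢ = Kᵢxᵢ:
  1: x = 0.068, y = 0.274
  2: x = 0.069, y = 0.237
  3: x = 0.063, y = 0.209
  4: x = 0.534, y = 0.214
  5: x = 0.266, y = 0.067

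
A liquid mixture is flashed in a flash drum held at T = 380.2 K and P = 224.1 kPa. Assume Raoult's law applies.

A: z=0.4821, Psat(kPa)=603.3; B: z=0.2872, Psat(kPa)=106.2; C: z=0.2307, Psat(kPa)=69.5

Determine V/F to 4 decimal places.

V/F = 0.4925

Raoult's law: Kᵢ = Pᵢˢᵃᵗ/P = Pᵢˢᵃᵗ/224.1.
  K_A = 603.3/224.1 = 2.692102, K_B = 106.2/224.1 = 0.473896, K_C = 69.5/224.1 = 0.310129
Newton iteration, V/F⁰ = 0.5:
  V/F = 0.5000: g = -0.00609, g' = -0.8073 → V/F = 0.4925
Converged at V/F = 0.4925.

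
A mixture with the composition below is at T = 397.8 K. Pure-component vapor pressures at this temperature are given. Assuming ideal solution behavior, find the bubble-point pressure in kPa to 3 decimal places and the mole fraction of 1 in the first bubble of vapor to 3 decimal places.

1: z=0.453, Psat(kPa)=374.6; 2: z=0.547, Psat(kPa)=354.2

Pbub = 363.441 kPa, y_1 = 0.467

At the bubble point ψ → 0, so ΣzᵢKᵢ = 1 with Kᵢ = Pᵢˢᵃᵗ/P ⇒ P = ΣzᵢPᵢˢᵃᵗ.
P = 0.453·374.6 + 0.547·354.2 = 363.441 kPa
yᵢ = zᵢPᵢˢᵃᵗ/P ⇒ y_1 = 0.453·374.6/363.441 = 0.467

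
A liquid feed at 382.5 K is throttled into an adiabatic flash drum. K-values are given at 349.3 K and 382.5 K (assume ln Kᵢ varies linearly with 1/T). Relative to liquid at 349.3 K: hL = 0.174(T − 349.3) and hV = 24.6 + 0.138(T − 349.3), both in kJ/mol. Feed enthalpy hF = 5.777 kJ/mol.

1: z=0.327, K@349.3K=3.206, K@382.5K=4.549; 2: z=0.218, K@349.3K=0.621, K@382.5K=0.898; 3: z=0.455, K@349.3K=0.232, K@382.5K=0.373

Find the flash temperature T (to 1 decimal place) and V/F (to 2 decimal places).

T = 351.7 K, V/F = 0.22

Adiabatic flash: solve Rachford–Rice at each trial T, then check hF = ψ·hV(T) + (1−ψ)·hL(T).
  T = 349.3 K: K = (3.206, 0.621, 0.232), RR gives ψ = 0.199, H_out = 4.884 kJ/mol
  T = 382.5 K: K = (4.549, 0.898, 0.373), RR gives ψ = 0.478, H_out = 16.955 kJ/mol
  T = 365.9 K: K = (3.849, 0.753, 0.297), RR gives ψ = 0.335, H_out = 10.927 kJ/mol
  T = 357.6 K: K = (3.520, 0.685, 0.263), RR gives ψ = 0.267, H_out = 7.945 kJ/mol
  T = 353.5 K: K = (3.363, 0.653, 0.248), RR gives ψ = 0.234, H_out = 6.448 kJ/mol
  T = 351.4 K: K = (3.284, 0.637, 0.240), RR gives ψ = 0.216, H_out = 5.671 kJ/mol
Linear interpolation between T = 351.4 (H_out = 5.671) and T = 353.5 (H_out = 6.448) on hF = 5.777 gives T ≈ 351.7 K, at which ψ = 0.22.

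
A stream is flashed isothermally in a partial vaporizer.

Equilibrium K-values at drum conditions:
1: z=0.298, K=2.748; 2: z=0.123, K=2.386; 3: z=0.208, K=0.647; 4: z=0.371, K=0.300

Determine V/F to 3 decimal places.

V/F = 0.363

Rachford–Rice: g(V/F) = Σ zᵢ(Kᵢ−1)/(1+V/F(Kᵢ−1)) = 0.
g(0) = ΣzᵢKᵢ − 1 = 0.358 and g(1) = 1 − Σzᵢ/Kᵢ = -0.718, so a root lies in (0, 1).
Newton iteration, V/F⁰ = 0.62:
  V/F = 0.620: g = -0.2112, g' = -0.888 → V/F = 0.382
  V/F = 0.382: g = -0.0157, g' = -0.802 → V/F = 0.363
Converged at V/F = 0.363.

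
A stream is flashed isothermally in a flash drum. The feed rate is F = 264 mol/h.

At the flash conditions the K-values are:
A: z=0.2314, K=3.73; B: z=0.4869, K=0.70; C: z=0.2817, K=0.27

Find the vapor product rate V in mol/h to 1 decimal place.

Let ψ = V/F and solve Σ zᵢ(Kᵢ−1)/(1+ψ(Kᵢ−1)) = 0.
g(0) = ΣzᵢKᵢ − 1 = 0.2800 and g(1) = 1 − Σzᵢ/Kᵢ = -0.8009, so a root lies in (0, 1).
Newton iteration, ψ⁰ = 0.5:
  ψ = 0.5000: g = -0.22858, g' = -0.7413 → ψ = 0.1916
  ψ = 0.1916: g = 0.02067, g' = -0.9956 → ψ = 0.2124
  ψ = 0.2124: g = 0.00047, g' = -0.9512 → ψ = 0.2129
Converged at ψ = 0.2129.
Then V = ψ·F = 0.2129·264 = 56.2 mol/h and L = F − V = 207.8 mol/h.

V = 56.2 mol/h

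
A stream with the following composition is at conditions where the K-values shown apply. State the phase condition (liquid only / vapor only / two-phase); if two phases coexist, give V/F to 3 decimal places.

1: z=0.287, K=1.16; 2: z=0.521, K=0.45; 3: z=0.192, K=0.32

ΣzᵢKᵢ = 0.629; Σzᵢ/Kᵢ = 2.005.
Since ΣzᵢKᵢ < 1 the mixture is below its bubble point — single liquid phase.

liquid only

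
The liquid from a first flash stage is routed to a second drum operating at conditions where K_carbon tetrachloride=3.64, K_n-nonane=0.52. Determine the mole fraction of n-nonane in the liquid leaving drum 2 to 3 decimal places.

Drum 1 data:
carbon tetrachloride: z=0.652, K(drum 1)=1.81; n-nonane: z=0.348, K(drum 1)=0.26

Drum 1:
Material balance + equilibrium reduce to Σ zᵢ(Kᵢ−1)/(1+ψ₁(Kᵢ−1)) = 0.
g(0) = ΣzᵢKᵢ − 1 = 0.271 and g(1) = 1 − Σzᵢ/Kᵢ = -0.699, so a root lies in (0, 1).
Binary case is linear: z₁(K₁−1)(1+ψ₁(K₂−1)) + z₂(K₂−1)(1+ψ₁(K₁−1)) = 0
⇒ ψ₁ = [z₁(K₁−1)+z₂(K₂−1)] / [−(K₁−1)(K₂−1)] = 0.2706/0.5994 = 0.451
Drum-1 compositions:
  carbon tetrachloride: x = 0.477, y = 0.864
  n-nonane: x = 0.523, y = 0.136
Drum-2 feed = drum-1 liquid: z₂ = (0.4774, 0.5226).
Drum 2:
Rachford–Rice: g(ψ₂) = Σ zᵢ(Kᵢ−1)/(1+ψ₂(Kᵢ−1)) = 0.
Feasibility: ΣzᵢKᵢ = 2.010, Σzᵢ/Kᵢ = 1.136 — both > 1, two phases present.
Binary case is linear: z₁(K₁−1)(1+ψ₂(K₂−1)) + z₂(K₂−1)(1+ψ₂(K₁−1)) = 0
⇒ ψ₂ = [z₁(K₁−1)+z₂(K₂−1)] / [−(K₁−1)(K₂−1)] = 1.0095/1.2672 = 0.797
  carbon tetrachloride: x = 0.154, y = 0.560
  n-nonane: x = 0.846, y = 0.440

x_n-nonane (drum 2) = 0.846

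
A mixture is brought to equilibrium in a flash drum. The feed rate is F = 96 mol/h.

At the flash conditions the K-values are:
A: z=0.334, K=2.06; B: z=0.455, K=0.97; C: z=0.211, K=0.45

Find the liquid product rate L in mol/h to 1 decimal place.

L = 28.6 mol/h

Iterate (Newton) starting at ψ = 0.53:
  ψ = 0.530: g = 0.0490, g' = -0.281 → ψ = 0.704
  ψ = 0.704: g = -0.0006, g' = -0.293 → ψ = 0.702
Converged at ψ = 0.702.
Then V = ψ·F = 0.7020·96 = 67.4 mol/h and L = F − V = 28.6 mol/h.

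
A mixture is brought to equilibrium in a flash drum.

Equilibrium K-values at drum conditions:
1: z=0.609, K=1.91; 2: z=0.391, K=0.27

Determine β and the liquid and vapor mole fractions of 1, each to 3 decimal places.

β = 0.405, x_1 = 0.445, y_1 = 0.850

Material balance + equilibrium reduce to Σ zᵢ(Kᵢ−1)/(1+β(Kᵢ−1)) = 0.
g(0) = ΣzᵢKᵢ − 1 = 0.269 and g(1) = 1 − Σzᵢ/Kᵢ = -0.767, so a root lies in (0, 1).
Binary case is linear: z₁(K₁−1)(1+β(K₂−1)) + z₂(K₂−1)(1+β(K₁−1)) = 0
⇒ β = [z₁(K₁−1)+z₂(K₂−1)] / [−(K₁−1)(K₂−1)] = 0.2688/0.6643 = 0.405
Compositions from xᵢ = zᵢ/(1+β(Kᵢ−1)), yᵢ = Kᵢxᵢ:
  1: x = 0.445, y = 0.850
  2: x = 0.555, y = 0.150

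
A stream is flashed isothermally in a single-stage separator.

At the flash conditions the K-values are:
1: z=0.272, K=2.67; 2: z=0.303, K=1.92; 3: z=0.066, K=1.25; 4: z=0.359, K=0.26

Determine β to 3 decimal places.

Material balance + equilibrium reduce to Σ zᵢ(Kᵢ−1)/(1+β(Kᵢ−1)) = 0.
Feasibility: ΣzᵢKᵢ = 1.484, Σzᵢ/Kᵢ = 1.693 — both > 1, two phases present.
Iterate (Newton) starting at β = 0.42:
  β = 0.420: g = 0.0975, g' = -0.813 → β = 0.540
  β = 0.540: g = -0.0028, g' = -0.873 → β = 0.537
Converged at β = 0.537.

β = 0.537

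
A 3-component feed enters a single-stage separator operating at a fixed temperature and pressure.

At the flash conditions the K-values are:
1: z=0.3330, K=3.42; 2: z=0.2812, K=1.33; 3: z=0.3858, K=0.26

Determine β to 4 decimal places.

Let β = V/F and solve Σ zᵢ(Kᵢ−1)/(1+β(Kᵢ−1)) = 0.
Feasibility: ΣzᵢKᵢ = 1.6132, Σzᵢ/Kᵢ = 1.7926 — both > 1, two phases present.
Newton–Raphson from β = 0.5:
  β = 0.5000: g = -0.00887, g' = -0.9541 → β = 0.4907
Converged at β = 0.4907.

β = 0.4907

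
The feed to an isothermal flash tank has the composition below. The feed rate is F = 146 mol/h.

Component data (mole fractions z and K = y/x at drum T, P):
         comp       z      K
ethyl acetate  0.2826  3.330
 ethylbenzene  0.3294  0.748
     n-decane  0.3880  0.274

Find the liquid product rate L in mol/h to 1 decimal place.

Newton–Raphson from V/F = 0.62:
  V/F = 0.6200: g = -0.34130, g' = -0.9625 → V/F = 0.2654
  V/F = 0.2654: g = -0.03100, g' = -0.9236 → V/F = 0.2318
  V/F = 0.2318: g = 0.00068, g' = -0.9660 → V/F = 0.2325
Converged at V/F = 0.2325.
Then V = V/F·F = 0.2325·146 = 33.9 mol/h and L = F − V = 112.1 mol/h.

L = 112.1 mol/h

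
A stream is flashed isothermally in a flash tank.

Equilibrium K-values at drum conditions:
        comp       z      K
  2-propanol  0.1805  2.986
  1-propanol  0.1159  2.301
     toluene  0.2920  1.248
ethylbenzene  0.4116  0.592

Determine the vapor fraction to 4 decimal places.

Let ψ = V/F and solve Σ zᵢ(Kᵢ−1)/(1+ψ(Kᵢ−1)) = 0.
g(0) = ΣzᵢKᵢ − 1 = 0.4137 and g(1) = 1 − Σzᵢ/Kᵢ = -0.0401, so a root lies in (0, 1).
Newton–Raphson from ψ = 0.5:
  ψ = 0.5000: g = 0.12468, g' = -0.3736 → ψ = 0.8337
  ψ = 0.8337: g = 0.01281, g' = -0.3158 → ψ = 0.8743
Converged at ψ = 0.8743.

ψ = 0.8743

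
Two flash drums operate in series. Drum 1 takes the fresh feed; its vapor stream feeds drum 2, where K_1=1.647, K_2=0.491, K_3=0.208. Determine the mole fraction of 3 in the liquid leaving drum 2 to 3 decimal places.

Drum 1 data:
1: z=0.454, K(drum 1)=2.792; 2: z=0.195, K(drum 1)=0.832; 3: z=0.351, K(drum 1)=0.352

x_3 (drum 2) = 0.274

Drum 1:
Material balance + equilibrium reduce to Σ zᵢ(Kᵢ−1)/(1+ψ₁(Kᵢ−1)) = 0.
Feasibility: ΣzᵢKᵢ = 1.553, Σzᵢ/Kᵢ = 1.394 — both > 1, two phases present.
Newton–Raphson from ψ₁ = 0.38:
  ψ₁ = 0.380: g = 0.1472, g' = -0.782 → ψ₁ = 0.568
  ψ₁ = 0.568: g = 0.0068, g' = -0.734 → ψ₁ = 0.578
Converged at ψ₁ = 0.578.
Drum-1 compositions:
  1: x = 0.223, y = 0.623
  2: x = 0.216, y = 0.180
  3: x = 0.561, y = 0.197
Drum-2 feed = drum-1 vapor: z₂ = (0.6229, 0.1797, 0.1975).
Drum 2:
Let ψ₂ = V/F and solve Σ zᵢ(Kᵢ−1)/(1+ψ₂(Kᵢ−1)) = 0.
g(0) = ΣzᵢKᵢ − 1 = 0.155 and g(1) = 1 − Σzᵢ/Kᵢ = -0.693, so a root lies in (0, 1).
Iterate (Newton) starting at ψ₂ = 0.5:
  ψ₂ = 0.500: g = -0.0771, g' = -0.572 → ψ₂ = 0.365
  ψ₂ = 0.365: g = -0.0064, g' = -0.486 → ψ₂ = 0.352
Converged at ψ₂ = 0.352.
  1: x = 0.507, y = 0.836
  2: x = 0.219, y = 0.107
  3: x = 0.274, y = 0.057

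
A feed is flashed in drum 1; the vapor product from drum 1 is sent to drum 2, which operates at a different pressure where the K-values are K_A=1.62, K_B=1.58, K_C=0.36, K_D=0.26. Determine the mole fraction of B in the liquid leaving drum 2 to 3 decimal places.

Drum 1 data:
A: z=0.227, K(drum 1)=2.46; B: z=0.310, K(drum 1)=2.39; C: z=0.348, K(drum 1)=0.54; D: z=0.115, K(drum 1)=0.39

x_B (drum 2) = 0.305

Drum 1:
Material balance + equilibrium reduce to Σ zᵢ(Kᵢ−1)/(1+ψ₁(Kᵢ−1)) = 0.
g(0) = ΣzᵢKᵢ − 1 = 0.532 and g(1) = 1 − Σzᵢ/Kᵢ = -0.161, so a root lies in (0, 1).
Newton–Raphson from ψ₁ = 0.31:
  ψ₁ = 0.310: g = 0.2561, g' = -0.687 → ψ₁ = 0.683
  ψ₁ = 0.683: g = 0.0335, g' = -0.561 → ψ₁ = 0.742
Converged at ψ₁ = 0.742.
Drum-1 compositions:
  A: x = 0.109, y = 0.268
  B: x = 0.153, y = 0.365
  C: x = 0.528, y = 0.285
  D: x = 0.210, y = 0.082
Drum-2 feed = drum-1 vapor: z₂ = (0.2680, 0.3647, 0.2853, 0.0819).
Drum 2:
Material balance + equilibrium reduce to Σ zᵢ(Kᵢ−1)/(1+ψ₂(Kᵢ−1)) = 0.
Check two-phase: ΣzᵢKᵢ = 1.134 > 1 and Σzᵢ/Kᵢ = 1.504 > 1, so g(0) = 0.134 > 0 and g(1) = -0.504 < 0.
Newton iteration, ψ₂⁰ = 0.39:
  ψ₂ = 0.390: g = -0.0222, g' = -0.445 → ψ₂ = 0.340
  ψ₂ = 0.340: g = -0.0005, g' = -0.427 → ψ₂ = 0.339
Converged at ψ₂ = 0.339.
  A: x = 0.221, y = 0.359
  B: x = 0.305, y = 0.482
  C: x = 0.364, y = 0.131
  D: x = 0.109, y = 0.028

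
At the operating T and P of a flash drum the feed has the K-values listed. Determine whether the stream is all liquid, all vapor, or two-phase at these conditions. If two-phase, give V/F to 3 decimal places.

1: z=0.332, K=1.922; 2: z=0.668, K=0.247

all liquid

ΣzᵢKᵢ = 0.803; Σzᵢ/Kᵢ = 2.877.
Since ΣzᵢKᵢ < 1 the mixture is below its bubble point — single liquid phase.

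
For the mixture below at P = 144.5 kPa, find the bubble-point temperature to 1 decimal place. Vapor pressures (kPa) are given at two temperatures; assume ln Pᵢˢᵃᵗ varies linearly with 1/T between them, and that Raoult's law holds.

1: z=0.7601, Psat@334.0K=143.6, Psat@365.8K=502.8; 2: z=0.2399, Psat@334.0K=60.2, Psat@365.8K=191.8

Bubble-point temperature: ΣzᵢPᵢˢᵃᵗ(T) = P. Interpolate ln Pᵢˢᵃᵗ = aᵢ + bᵢ/T.
  T = 334.0 K: ΣzᵢPᵢˢᵃᵗ = 123.59 kPa
  T = 365.8 K: ΣzᵢPᵢˢᵃᵗ = 428.19 kPa
  T = 349.9 K: ΣzᵢPᵢˢᵃᵗ = 236.61 kPa
  T = 341.9 K: ΣzᵢPᵢˢᵃᵗ = 171.94 kPa
  T = 337.9 K: ΣzᵢPᵢˢᵃᵗ = 145.75 kPa
  T = 335.9 K: ΣzᵢPᵢˢᵃᵗ = 134.00 kPa
Interpolating between 335.9 K and 337.9 K gives T ≈ 337.7 K.

T = 337.7 K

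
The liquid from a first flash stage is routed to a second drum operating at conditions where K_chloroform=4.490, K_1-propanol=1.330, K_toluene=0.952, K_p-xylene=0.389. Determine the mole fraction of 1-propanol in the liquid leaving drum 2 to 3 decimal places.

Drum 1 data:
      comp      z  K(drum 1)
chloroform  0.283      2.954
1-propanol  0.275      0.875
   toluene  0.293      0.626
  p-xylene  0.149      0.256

x_1-propanol (drum 2) = 0.234

Drum 1:
Material balance + equilibrium reduce to Σ zᵢ(Kᵢ−1)/(1+ψ₁(Kᵢ−1)) = 0.
g(0) = ΣzᵢKᵢ − 1 = 0.298 and g(1) = 1 − Σzᵢ/Kᵢ = -0.460, so a root lies in (0, 1).
Newton iteration, ψ₁⁰ = 0.33:
  ψ₁ = 0.330: g = 0.0284, g' = -0.602 → ψ₁ = 0.377
  ψ₁ = 0.377: g = 0.0006, g' = -0.578 → ψ₁ = 0.378
Converged at ψ₁ = 0.378.
Drum-1 compositions:
  chloroform: x = 0.163, y = 0.481
  1-propanol: x = 0.289, y = 0.253
  toluene: x = 0.341, y = 0.214
  p-xylene: x = 0.207, y = 0.053
Drum-2 feed = drum-1 liquid: z₂ = (0.1627, 0.2886, 0.3413, 0.2073).
Drum 2:
Rachford–Rice: g(ψ₂) = Σ zᵢ(Kᵢ−1)/(1+ψ₂(Kᵢ−1)) = 0.
Feasibility: ΣzᵢKᵢ = 1.520, Σzᵢ/Kᵢ = 1.145 — both > 1, two phases present.
Newton–Raphson from ψ₂ = 0.5:
  ψ₂ = 0.500: g = 0.0895, g' = -0.448 → ψ₂ = 0.700
  ψ₂ = 0.700: g = 0.0041, g' = -0.425 → ψ₂ = 0.709
Converged at ψ₂ = 0.709.
  chloroform: x = 0.047, y = 0.210
  1-propanol: x = 0.234, y = 0.311
  toluene: x = 0.353, y = 0.336
  p-xylene: x = 0.366, y = 0.142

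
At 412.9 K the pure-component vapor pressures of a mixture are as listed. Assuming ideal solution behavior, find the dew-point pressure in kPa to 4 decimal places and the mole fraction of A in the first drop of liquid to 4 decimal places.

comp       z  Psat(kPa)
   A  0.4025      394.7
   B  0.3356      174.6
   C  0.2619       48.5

At the dew point ψ → 1, so Σzᵢ/Kᵢ = 1 with Kᵢ = Pᵢˢᵃᵗ/P ⇒ 1/P = Σzᵢ/Pᵢˢᵃᵗ.
1/P = 0.4025/394.7 + 0.3356/174.6 + 0.2619/48.5 = 0.0083419 ⇒ P = 119.8772 kPa
xᵢ = zᵢP/Pᵢˢᵃᵗ ⇒ x_A = 0.4025·119.8772/394.7 = 0.1222

Pdew = 119.8772 kPa, x_A = 0.1222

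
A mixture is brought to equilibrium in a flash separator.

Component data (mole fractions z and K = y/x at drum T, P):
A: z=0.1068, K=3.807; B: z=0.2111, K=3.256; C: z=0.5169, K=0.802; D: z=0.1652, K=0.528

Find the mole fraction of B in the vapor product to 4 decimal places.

y_B = 0.2364

Material balance + equilibrium reduce to Σ zᵢ(Kᵢ−1)/(1+V/F(Kᵢ−1)) = 0.
Feasibility: ΣzᵢKᵢ = 1.5957, Σzᵢ/Kᵢ = 1.0503 — both > 1, two phases present.
Newton–Raphson from V/F = 0.45:
  V/F = 0.4500: g = 0.15743, g' = -0.5126 → V/F = 0.7571
  V/F = 0.7571: g = 0.03006, g' = -0.3498 → V/F = 0.8430
  V/F = 0.8430: g = 0.00081, g' = -0.3326 → V/F = 0.8455
Converged at V/F = 0.8455.
Compositions from xᵢ = zᵢ/(1+V/F(Kᵢ−1)), yᵢ = Kᵢxᵢ:
  A: x = 0.0317, y = 0.1205
  B: x = 0.0726, y = 0.2364
  C: x = 0.6208, y = 0.4979
  D: x = 0.2749, y = 0.1451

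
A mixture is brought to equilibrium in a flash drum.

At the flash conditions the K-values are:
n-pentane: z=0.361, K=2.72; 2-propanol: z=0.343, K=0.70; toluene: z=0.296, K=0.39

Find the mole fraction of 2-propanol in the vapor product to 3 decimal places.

Material balance + equilibrium reduce to Σ zᵢ(Kᵢ−1)/(1+V/F(Kᵢ−1)) = 0.
g(0) = ΣzᵢKᵢ − 1 = 0.337 and g(1) = 1 − Σzᵢ/Kᵢ = -0.382, so a root lies in (0, 1).
Iterate (Newton) starting at V/F = 0.59:
  V/F = 0.590: g = -0.0989, g' = -0.577 → V/F = 0.419
  V/F = 0.419: g = 0.0008, g' = -0.600 → V/F = 0.420
Converged at V/F = 0.420.
Compositions from xᵢ = zᵢ/(1+V/F(Kᵢ−1)), yᵢ = Kᵢxᵢ:
  n-pentane: x = 0.210, y = 0.570
  2-propanol: x = 0.392, y = 0.275
  toluene: x = 0.398, y = 0.155

y_2-propanol = 0.275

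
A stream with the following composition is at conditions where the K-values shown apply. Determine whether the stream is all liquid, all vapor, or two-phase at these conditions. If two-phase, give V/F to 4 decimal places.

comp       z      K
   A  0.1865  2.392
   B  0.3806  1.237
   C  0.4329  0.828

ΣzᵢKᵢ = 1.2754; Σzᵢ/Kᵢ = 0.9085.
Since Σzᵢ/Kᵢ < 1 the mixture is above its dew point — single vapor phase.

all vapor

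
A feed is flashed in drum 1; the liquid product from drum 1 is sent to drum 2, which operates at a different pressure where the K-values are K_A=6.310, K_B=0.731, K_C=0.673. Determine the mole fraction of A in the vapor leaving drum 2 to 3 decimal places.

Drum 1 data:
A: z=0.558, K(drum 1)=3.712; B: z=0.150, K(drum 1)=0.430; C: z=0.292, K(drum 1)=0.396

Drum 1:
Material balance + equilibrium reduce to Σ zᵢ(Kᵢ−1)/(1+ψ₁(Kᵢ−1)) = 0.
Feasibility: ΣzᵢKᵢ = 2.251, Σzᵢ/Kᵢ = 1.237 — both > 1, two phases present.
Iterate (Newton) starting at ψ₁ = 0.5:
  ψ₁ = 0.500: g = 0.2701, g' = -1.053 → ψ₁ = 0.756
  ψ₁ = 0.756: g = 0.0209, g' = -0.952 → ψ₁ = 0.778
Converged at ψ₁ = 0.778.
Drum-1 compositions:
  A: x = 0.179, y = 0.666
  B: x = 0.270, y = 0.116
  C: x = 0.551, y = 0.218
Drum-2 feed = drum-1 liquid: z₂ = (0.1794, 0.2696, 0.5510).
Drum 2:
Let ψ₂ = V/F and solve Σ zᵢ(Kᵢ−1)/(1+ψ₂(Kᵢ−1)) = 0.
Check two-phase: ΣzᵢKᵢ = 1.700 > 1 and Σzᵢ/Kᵢ = 1.216 > 1, so g(0) = 0.700 > 0 and g(1) = -0.216 < 0.
Newton iteration, ψ₂⁰ = 0.32:
  ψ₂ = 0.320: g = 0.0723, g' = -0.791 → ψ₂ = 0.411
  ψ₂ = 0.411: g = 0.0094, g' = -0.602 → ψ₂ = 0.427
Converged at ψ₂ = 0.427.
  A: x = 0.055, y = 0.346
  B: x = 0.305, y = 0.223
  C: x = 0.641, y = 0.431

y_A (drum 2) = 0.346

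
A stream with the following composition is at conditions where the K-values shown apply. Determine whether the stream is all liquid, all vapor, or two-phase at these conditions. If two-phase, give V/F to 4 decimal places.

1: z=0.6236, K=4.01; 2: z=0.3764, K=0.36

two-phase, V/F = 0.8493

ΣzᵢKᵢ = 2.6361; Σzᵢ/Kᵢ = 1.2011.
Both exceed 1, so a two-phase solution exists.
Let ψ = V/F and solve Σ zᵢ(Kᵢ−1)/(1+ψ(Kᵢ−1)) = 0.
Binary case is linear: z₁(K₁−1)(1+ψ(K₂−1)) + z₂(K₂−1)(1+ψ(K₁−1)) = 0
⇒ ψ = [z₁(K₁−1)+z₂(K₂−1)] / [−(K₁−1)(K₂−1)] = 1.63614/1.92640 = 0.8493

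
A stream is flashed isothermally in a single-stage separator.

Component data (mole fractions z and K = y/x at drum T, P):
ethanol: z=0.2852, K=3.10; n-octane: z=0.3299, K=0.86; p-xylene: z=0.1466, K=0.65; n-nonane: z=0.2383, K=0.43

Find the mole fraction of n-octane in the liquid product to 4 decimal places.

x_n-octane = 0.3537

Newton iteration, ψ⁰ = 0.5:
  ψ = 0.5000: g = -0.00967, g' = -0.4846 → ψ = 0.4800
  ψ = 0.4800: g = 0.00007, g' = -0.4920 → ψ = 0.4802
Converged at ψ = 0.4802.
Compositions from xᵢ = zᵢ/(1+ψ(Kᵢ−1)), yᵢ = Kᵢxᵢ:
  ethanol: x = 0.1420, y = 0.4402
  n-octane: x = 0.3537, y = 0.3042
  p-xylene: x = 0.1762, y = 0.1145
  n-nonane: x = 0.3281, y = 0.1411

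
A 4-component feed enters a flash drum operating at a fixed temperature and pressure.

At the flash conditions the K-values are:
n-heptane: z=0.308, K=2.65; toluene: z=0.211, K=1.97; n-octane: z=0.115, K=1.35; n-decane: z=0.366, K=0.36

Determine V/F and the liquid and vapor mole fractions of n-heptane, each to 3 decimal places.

Rachford–Rice: g(V/F) = Σ zᵢ(Kᵢ−1)/(1+V/F(Kᵢ−1)) = 0.
Feasibility: ΣzᵢKᵢ = 1.519, Σzᵢ/Kᵢ = 1.325 — both > 1, two phases present.
Iterate (Newton) starting at V/F = 0.61:
  V/F = 0.610: g = 0.0308, g' = -0.700 → V/F = 0.654
  V/F = 0.654: g = -0.0004, g' = -0.721 → V/F = 0.653
Converged at V/F = 0.653.
Compositions from xᵢ = zᵢ/(1+V/F(Kᵢ−1)), yᵢ = Kᵢxᵢ:
  n-heptane: x = 0.148, y = 0.393
  toluene: x = 0.129, y = 0.254
  n-octane: x = 0.094, y = 0.126
  n-decane: x = 0.629, y = 0.226

V/F = 0.653, x_n-heptane = 0.148, y_n-heptane = 0.393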